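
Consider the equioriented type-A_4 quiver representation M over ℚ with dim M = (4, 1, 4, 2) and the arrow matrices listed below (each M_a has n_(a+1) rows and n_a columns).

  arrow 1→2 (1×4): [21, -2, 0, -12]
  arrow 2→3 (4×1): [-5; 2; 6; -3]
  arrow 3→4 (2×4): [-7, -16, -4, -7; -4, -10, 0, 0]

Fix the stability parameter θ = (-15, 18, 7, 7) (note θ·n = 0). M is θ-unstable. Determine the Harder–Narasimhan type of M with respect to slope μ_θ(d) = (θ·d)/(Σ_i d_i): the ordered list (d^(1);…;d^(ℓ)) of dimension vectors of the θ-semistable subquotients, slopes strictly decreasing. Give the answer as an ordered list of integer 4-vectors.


Via rank(M_{q-1}∘⋯∘M_p): M ≅ I[1,1]^3, I[1,3], I[3,3], I[3,4]^2.
μ_θ-semistable layers: μ^(1)=25/2; μ^(2)=7; μ^(3)=-15

((0, 1, 1, 0); (0, 0, 3, 2); (4, 0, 0, 0))


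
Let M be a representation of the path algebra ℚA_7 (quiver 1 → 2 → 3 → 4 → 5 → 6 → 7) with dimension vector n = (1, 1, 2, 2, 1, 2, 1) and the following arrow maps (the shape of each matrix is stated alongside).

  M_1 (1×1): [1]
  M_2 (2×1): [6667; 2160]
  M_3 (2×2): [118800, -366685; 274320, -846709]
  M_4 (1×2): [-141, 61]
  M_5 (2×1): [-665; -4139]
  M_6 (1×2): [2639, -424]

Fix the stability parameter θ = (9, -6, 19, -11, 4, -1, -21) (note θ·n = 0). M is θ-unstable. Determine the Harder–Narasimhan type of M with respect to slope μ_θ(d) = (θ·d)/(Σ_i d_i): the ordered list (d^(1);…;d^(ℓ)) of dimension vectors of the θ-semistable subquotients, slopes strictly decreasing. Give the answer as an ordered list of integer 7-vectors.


Interval decomposition of M: I[1,3], I[3,7], I[4,4], I[6,6].
HN type (ℓ=5): μ^(1)=19; μ^(2)=3/2; μ^(3)=-1; μ^(4)=-2; μ^(5)=-11

((0, 0, 1, 0, 0, 0, 0); (1, 1, 0, 0, 0, 0, 0); (0, 0, 0, 0, 0, 1, 0); (0, 0, 1, 1, 1, 1, 1); (0, 0, 0, 1, 0, 0, 0))


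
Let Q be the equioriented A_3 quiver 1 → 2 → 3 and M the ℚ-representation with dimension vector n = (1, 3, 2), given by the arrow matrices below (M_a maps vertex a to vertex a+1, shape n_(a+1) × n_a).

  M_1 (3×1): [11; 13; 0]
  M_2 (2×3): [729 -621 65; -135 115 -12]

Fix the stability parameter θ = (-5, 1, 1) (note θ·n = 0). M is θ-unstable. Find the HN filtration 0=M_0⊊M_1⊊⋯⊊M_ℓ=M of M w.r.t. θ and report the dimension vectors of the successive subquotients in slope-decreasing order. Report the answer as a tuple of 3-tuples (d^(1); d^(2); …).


Via rank(M_{q-1}∘⋯∘M_p): M ≅ I[1,3], I[2,2], I[2,3].
μ_θ-semistable layers: μ^(1)=1; μ^(2)=-5

((0, 3, 2); (1, 0, 0))


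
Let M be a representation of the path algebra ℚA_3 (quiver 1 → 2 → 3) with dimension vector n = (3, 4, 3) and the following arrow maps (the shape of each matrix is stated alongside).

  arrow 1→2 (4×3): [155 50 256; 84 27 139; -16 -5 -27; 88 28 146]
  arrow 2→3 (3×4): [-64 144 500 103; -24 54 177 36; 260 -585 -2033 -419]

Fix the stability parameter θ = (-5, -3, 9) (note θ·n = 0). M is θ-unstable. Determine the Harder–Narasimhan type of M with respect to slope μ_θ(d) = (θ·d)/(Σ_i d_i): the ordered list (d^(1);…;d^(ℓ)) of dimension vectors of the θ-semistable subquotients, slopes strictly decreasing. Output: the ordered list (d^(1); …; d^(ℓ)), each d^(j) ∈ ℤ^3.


Interval decomposition of M: I[1,2], I[1,3]^2, I[2,3].
HN type (ℓ=3): μ^(1)=9; μ^(2)=-3; μ^(3)=-5

((0, 0, 3); (0, 4, 0); (3, 0, 0))


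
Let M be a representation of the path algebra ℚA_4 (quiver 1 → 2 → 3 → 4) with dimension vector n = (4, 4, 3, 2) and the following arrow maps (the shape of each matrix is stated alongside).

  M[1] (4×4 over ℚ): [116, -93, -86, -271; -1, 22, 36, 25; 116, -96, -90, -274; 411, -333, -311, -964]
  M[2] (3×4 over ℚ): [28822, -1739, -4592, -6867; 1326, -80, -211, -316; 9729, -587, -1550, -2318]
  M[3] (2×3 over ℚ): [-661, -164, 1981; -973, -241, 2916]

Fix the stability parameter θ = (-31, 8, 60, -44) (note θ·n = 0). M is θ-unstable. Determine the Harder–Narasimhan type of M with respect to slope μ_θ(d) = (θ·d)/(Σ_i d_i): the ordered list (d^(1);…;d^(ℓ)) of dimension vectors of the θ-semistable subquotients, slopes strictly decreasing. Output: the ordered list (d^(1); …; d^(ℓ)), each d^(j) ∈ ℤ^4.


Via rank(M_{q-1}∘⋯∘M_p): M ≅ I[1,2], I[1,3], I[1,4]^2.
μ_θ-semistable layers: μ^(1)=60; μ^(2)=8; μ^(3)=-31

((0, 0, 1, 0); (0, 4, 2, 2); (4, 0, 0, 0))


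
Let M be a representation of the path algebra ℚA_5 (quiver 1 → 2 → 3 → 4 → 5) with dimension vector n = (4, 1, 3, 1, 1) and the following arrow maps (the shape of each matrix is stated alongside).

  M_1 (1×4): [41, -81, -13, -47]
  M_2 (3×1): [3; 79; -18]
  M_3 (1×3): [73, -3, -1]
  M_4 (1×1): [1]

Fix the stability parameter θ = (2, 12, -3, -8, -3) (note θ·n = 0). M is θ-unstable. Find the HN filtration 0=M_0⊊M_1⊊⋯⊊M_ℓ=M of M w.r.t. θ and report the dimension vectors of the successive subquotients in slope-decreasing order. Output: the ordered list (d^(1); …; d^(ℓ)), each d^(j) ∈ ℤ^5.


Interval decomposition of M: I[1,1]^3, I[1,3], I[3,3], I[3,5].
HN type (ℓ=4): μ^(1)=9/2; μ^(2)=2; μ^(3)=-3; μ^(4)=-11/2

((0, 1, 1, 0, 0); (4, 0, 0, 0, 0); (0, 0, 1, 0, 1); (0, 0, 1, 1, 0))


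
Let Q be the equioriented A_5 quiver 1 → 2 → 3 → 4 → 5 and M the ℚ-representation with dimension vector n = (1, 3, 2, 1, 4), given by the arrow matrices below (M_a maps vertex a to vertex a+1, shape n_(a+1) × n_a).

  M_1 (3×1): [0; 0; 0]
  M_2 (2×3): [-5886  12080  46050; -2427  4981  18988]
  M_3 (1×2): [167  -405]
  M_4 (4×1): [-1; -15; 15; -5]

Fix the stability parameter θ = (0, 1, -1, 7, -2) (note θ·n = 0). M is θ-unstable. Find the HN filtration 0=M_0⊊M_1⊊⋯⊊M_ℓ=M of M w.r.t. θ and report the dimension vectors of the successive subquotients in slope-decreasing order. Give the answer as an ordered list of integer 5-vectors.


Barcode: M ≅ I[1,1], I[2,2], I[2,3], I[2,5], I[5,5]^3. HN layers by μ_θ (4 steps, strictly decreasing):
  μ^(1)=5/2; μ^(2)=1; μ^(3)=0; μ^(4)=-2

((0, 0, 0, 1, 1); (0, 1, 0, 0, 0); (1, 2, 2, 0, 0); (0, 0, 0, 0, 3))


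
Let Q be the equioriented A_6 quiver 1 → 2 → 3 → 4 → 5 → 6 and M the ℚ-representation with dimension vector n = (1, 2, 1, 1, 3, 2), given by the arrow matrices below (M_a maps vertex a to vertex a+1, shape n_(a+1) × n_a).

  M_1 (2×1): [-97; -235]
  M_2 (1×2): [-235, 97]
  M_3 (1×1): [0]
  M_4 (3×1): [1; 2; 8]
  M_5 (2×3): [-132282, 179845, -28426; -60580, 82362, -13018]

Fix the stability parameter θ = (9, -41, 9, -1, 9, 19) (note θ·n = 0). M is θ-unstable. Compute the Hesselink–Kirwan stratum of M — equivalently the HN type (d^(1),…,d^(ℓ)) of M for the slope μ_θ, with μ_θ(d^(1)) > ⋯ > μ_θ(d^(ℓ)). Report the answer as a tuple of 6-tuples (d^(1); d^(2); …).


Interval decomposition of M: I[1,2], I[2,3], I[4,5], I[5,6]^2.
HN type (ℓ=5): μ^(1)=19; μ^(2)=9; μ^(3)=-1; μ^(4)=-16; μ^(5)=-41

((0, 0, 0, 0, 0, 2); (0, 0, 1, 0, 3, 0); (0, 0, 0, 1, 0, 0); (1, 1, 0, 0, 0, 0); (0, 1, 0, 0, 0, 0))


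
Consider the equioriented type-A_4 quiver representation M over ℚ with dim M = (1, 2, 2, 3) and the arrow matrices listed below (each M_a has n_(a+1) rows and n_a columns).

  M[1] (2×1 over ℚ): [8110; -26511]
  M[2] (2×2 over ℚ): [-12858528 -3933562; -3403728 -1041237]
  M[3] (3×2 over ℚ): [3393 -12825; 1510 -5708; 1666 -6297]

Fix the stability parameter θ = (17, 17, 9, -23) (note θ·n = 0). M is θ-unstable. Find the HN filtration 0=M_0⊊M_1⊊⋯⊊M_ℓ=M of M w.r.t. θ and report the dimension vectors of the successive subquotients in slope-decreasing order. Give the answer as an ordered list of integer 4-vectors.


Interval decomposition of M: I[1,4], I[2,2], I[3,4], I[4,4].
HN type (ℓ=4): μ^(1)=17; μ^(2)=5; μ^(3)=-7; μ^(4)=-23

((0, 1, 0, 0); (1, 1, 1, 1); (0, 0, 1, 1); (0, 0, 0, 1))


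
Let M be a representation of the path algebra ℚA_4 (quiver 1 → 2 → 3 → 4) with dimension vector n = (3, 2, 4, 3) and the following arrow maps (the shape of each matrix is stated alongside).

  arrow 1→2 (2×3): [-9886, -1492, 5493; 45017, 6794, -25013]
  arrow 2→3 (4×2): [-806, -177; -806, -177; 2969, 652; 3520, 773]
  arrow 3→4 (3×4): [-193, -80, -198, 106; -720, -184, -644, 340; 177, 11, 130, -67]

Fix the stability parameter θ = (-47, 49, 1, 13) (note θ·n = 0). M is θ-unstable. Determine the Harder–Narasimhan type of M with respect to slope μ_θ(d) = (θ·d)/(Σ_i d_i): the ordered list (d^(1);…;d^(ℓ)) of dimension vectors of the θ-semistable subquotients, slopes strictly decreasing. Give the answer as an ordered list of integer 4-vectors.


Barcode: M ≅ I[1,1], I[1,4]^2, I[3,3], I[3,4]. HN layers by μ_θ (4 steps, strictly decreasing):
  μ^(1)=21; μ^(2)=13; μ^(3)=1; μ^(4)=-47

((0, 2, 2, 2); (0, 0, 0, 1); (0, 0, 2, 0); (3, 0, 0, 0))


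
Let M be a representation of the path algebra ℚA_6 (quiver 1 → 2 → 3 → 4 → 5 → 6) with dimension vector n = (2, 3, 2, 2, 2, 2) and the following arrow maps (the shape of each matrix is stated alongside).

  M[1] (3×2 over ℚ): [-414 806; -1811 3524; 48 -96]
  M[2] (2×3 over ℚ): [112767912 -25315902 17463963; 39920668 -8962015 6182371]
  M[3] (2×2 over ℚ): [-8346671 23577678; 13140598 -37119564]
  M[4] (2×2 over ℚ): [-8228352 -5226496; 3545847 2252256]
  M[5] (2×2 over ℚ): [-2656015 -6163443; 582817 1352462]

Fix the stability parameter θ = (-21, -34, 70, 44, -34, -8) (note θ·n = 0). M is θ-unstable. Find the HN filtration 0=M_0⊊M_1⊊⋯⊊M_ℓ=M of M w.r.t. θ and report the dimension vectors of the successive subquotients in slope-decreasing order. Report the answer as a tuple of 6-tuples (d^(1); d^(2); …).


Interval decomposition of M: I[1,2], I[1,3], I[2,6], I[4,4], I[5,6].
HN type (ℓ=6): μ^(1)=70; μ^(2)=44; μ^(3)=18; μ^(4)=-8; μ^(5)=-55/2; μ^(6)=-34

((0, 0, 1, 0, 0, 0); (0, 0, 0, 1, 0, 0); (0, 0, 1, 1, 1, 1); (0, 0, 0, 0, 0, 1); (2, 2, 0, 0, 0, 0); (0, 1, 0, 0, 1, 0))


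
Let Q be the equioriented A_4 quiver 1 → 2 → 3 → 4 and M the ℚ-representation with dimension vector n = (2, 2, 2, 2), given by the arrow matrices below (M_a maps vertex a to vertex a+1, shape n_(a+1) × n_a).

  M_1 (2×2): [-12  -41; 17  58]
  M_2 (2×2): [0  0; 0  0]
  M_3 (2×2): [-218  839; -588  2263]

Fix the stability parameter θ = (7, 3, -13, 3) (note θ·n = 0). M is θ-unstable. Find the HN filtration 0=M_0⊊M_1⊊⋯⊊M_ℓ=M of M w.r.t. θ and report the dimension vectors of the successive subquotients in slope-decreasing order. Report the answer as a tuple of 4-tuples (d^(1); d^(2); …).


Interval decomposition of M: I[1,2]^2, I[3,4]^2.
HN type (ℓ=3): μ^(1)=5; μ^(2)=3; μ^(3)=-13

((2, 2, 0, 0); (0, 0, 0, 2); (0, 0, 2, 0))


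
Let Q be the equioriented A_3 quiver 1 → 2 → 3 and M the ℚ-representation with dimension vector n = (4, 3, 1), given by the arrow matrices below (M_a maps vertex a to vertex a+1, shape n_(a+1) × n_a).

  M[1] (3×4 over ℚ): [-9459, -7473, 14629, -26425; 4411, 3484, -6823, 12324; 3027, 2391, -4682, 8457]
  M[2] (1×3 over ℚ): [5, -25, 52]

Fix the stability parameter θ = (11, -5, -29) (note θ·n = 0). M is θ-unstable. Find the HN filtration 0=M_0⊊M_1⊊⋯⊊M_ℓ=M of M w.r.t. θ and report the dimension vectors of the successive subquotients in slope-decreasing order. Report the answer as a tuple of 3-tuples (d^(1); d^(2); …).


Via rank(M_{q-1}∘⋯∘M_p): M ≅ I[1,1], I[1,2]^2, I[1,3].
μ_θ-semistable layers: μ^(1)=11; μ^(2)=3; μ^(3)=-23/3

((1, 0, 0); (2, 2, 0); (1, 1, 1))


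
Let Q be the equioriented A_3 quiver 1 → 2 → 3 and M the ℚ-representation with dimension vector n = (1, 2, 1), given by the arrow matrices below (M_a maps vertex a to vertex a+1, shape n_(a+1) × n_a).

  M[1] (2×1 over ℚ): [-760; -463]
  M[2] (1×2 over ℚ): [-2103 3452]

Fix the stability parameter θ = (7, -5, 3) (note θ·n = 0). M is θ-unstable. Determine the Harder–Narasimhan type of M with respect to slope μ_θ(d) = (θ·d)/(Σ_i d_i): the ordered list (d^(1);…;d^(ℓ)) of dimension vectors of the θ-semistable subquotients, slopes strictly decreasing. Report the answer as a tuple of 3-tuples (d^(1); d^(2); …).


Barcode: M ≅ I[1,3], I[2,2]. HN layers by μ_θ (3 steps, strictly decreasing):
  μ^(1)=3; μ^(2)=1; μ^(3)=-5

((0, 0, 1); (1, 1, 0); (0, 1, 0))


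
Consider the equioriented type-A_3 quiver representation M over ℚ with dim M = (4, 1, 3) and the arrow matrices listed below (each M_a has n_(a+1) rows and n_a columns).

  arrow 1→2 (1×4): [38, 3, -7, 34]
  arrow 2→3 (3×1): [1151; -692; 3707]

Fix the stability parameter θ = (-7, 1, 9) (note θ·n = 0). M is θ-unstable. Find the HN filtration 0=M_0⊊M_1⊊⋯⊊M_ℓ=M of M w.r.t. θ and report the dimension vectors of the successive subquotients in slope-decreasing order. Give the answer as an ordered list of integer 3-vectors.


Barcode: M ≅ I[1,1]^3, I[1,3], I[3,3]^2. HN layers by μ_θ (3 steps, strictly decreasing):
  μ^(1)=9; μ^(2)=1; μ^(3)=-7

((0, 0, 3); (0, 1, 0); (4, 0, 0))


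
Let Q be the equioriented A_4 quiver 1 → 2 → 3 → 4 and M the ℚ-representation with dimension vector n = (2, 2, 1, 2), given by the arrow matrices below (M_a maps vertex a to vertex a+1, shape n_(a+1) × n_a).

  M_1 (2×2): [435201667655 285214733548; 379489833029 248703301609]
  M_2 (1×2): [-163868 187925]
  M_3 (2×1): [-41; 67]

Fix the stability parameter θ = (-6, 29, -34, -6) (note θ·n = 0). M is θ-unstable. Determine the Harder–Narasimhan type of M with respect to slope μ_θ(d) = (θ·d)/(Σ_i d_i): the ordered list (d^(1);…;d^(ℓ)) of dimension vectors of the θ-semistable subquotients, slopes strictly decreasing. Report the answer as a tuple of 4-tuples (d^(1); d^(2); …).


Interval decomposition of M: I[1,2], I[1,4], I[4,4].
HN type (ℓ=3): μ^(1)=29; μ^(2)=-11/3; μ^(3)=-6

((0, 1, 0, 0); (0, 1, 1, 1); (2, 0, 0, 1))


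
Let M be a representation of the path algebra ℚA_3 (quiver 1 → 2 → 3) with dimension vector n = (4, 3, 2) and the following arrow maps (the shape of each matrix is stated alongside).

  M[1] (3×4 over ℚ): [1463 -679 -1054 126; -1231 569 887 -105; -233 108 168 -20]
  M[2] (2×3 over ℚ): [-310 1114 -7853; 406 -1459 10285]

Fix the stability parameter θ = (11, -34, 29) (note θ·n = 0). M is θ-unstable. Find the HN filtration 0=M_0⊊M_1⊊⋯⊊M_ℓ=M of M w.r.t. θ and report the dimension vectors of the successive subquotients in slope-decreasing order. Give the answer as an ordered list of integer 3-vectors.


Via rank(M_{q-1}∘⋯∘M_p): M ≅ I[1,1], I[1,2], I[1,3]^2.
μ_θ-semistable layers: μ^(1)=29; μ^(2)=11; μ^(3)=-23/2

((0, 0, 2); (1, 0, 0); (3, 3, 0))


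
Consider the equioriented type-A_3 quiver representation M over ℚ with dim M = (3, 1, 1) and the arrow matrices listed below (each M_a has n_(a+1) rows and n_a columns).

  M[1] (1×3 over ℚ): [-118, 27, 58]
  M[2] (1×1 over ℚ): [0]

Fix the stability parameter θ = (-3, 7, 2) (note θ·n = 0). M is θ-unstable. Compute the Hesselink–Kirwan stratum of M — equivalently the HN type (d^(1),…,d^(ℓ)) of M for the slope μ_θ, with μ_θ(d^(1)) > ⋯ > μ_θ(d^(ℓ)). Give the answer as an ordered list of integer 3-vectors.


Barcode: M ≅ I[1,1]^2, I[1,2], I[3,3]. HN layers by μ_θ (3 steps, strictly decreasing):
  μ^(1)=7; μ^(2)=2; μ^(3)=-3

((0, 1, 0); (0, 0, 1); (3, 0, 0))


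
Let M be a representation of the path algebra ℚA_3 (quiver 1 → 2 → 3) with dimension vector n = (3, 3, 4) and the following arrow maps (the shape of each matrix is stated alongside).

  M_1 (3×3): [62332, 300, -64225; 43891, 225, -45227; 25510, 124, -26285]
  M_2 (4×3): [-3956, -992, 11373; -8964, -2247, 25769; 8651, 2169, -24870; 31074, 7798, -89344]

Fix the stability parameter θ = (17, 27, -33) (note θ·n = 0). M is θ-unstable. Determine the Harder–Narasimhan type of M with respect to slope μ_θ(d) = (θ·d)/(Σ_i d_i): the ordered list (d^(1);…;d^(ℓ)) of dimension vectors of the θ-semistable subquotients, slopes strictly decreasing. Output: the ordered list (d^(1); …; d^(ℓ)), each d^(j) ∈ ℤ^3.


Barcode: M ≅ I[1,3]^3, I[3,3]. HN layers by μ_θ (2 steps, strictly decreasing):
  μ^(1)=11/3; μ^(2)=-33

((3, 3, 3); (0, 0, 1))


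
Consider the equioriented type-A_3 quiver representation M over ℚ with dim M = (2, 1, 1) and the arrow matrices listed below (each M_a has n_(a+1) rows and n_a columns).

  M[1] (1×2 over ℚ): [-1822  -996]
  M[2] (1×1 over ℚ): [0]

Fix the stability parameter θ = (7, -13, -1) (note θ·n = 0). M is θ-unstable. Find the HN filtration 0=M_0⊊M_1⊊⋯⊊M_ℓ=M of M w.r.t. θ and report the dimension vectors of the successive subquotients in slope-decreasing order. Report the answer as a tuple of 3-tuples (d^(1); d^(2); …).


Via rank(M_{q-1}∘⋯∘M_p): M ≅ I[1,1], I[1,2], I[3,3].
μ_θ-semistable layers: μ^(1)=7; μ^(2)=-1; μ^(3)=-3

((1, 0, 0); (0, 0, 1); (1, 1, 0))


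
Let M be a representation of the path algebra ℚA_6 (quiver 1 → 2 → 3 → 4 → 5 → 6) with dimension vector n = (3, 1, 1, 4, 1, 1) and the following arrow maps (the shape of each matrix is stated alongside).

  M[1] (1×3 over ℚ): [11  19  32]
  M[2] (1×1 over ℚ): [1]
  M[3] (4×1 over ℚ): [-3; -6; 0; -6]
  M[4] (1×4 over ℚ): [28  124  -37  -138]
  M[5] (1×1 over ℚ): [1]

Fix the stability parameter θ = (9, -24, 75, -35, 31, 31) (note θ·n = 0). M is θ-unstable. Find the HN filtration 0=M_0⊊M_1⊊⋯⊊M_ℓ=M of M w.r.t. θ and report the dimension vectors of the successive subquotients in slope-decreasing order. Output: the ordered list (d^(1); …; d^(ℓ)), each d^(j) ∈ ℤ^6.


Interval decomposition of M: I[1,1]^2, I[1,4], I[4,4]^2, I[4,6].
HN type (ℓ=5): μ^(1)=31; μ^(2)=20; μ^(3)=9; μ^(4)=-15/2; μ^(5)=-35

((0, 0, 0, 0, 1, 1); (0, 0, 1, 1, 0, 0); (2, 0, 0, 0, 0, 0); (1, 1, 0, 0, 0, 0); (0, 0, 0, 3, 0, 0))


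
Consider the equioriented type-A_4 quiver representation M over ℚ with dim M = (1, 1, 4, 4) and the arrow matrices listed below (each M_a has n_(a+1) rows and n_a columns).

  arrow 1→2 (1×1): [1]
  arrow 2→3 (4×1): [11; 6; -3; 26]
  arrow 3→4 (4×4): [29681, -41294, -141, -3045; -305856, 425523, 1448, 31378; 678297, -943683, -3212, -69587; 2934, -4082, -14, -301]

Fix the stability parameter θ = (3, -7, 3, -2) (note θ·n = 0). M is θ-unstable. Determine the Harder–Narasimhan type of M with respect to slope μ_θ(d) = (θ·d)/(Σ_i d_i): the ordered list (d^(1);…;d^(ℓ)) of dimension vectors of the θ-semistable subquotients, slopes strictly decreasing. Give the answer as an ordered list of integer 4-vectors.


Barcode: M ≅ I[1,4], I[3,4]^3. HN layers by μ_θ (2 steps, strictly decreasing):
  μ^(1)=1/2; μ^(2)=-2

((0, 0, 4, 4); (1, 1, 0, 0))


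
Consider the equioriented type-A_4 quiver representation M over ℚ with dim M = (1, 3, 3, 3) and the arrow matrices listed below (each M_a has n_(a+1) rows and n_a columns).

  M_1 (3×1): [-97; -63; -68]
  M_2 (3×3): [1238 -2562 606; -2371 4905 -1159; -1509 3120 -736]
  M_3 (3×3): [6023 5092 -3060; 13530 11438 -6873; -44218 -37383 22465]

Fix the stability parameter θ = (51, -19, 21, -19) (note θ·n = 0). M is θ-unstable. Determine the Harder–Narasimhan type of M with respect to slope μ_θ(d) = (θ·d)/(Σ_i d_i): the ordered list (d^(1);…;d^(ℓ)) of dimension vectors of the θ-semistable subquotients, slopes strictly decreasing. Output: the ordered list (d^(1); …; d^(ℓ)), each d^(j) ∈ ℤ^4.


Barcode: M ≅ I[1,4], I[2,2], I[2,4], I[3,4]. HN layers by μ_θ (3 steps, strictly decreasing):
  μ^(1)=17/2; μ^(2)=1; μ^(3)=-19

((1, 1, 1, 1); (0, 0, 2, 2); (0, 2, 0, 0))


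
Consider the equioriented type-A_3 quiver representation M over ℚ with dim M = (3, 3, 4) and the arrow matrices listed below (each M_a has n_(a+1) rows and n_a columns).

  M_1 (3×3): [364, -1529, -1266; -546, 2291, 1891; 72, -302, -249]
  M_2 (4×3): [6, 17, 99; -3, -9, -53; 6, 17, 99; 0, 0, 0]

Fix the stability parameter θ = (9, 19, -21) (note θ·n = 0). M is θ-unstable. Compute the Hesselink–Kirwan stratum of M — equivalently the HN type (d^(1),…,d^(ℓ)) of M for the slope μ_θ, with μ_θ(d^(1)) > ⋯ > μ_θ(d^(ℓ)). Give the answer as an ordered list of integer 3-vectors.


Via rank(M_{q-1}∘⋯∘M_p): M ≅ I[1,2], I[1,3]^2, I[3,3]^2.
μ_θ-semistable layers: μ^(1)=19; μ^(2)=9; μ^(3)=7/3; μ^(4)=-21

((0, 1, 0); (1, 0, 0); (2, 2, 2); (0, 0, 2))


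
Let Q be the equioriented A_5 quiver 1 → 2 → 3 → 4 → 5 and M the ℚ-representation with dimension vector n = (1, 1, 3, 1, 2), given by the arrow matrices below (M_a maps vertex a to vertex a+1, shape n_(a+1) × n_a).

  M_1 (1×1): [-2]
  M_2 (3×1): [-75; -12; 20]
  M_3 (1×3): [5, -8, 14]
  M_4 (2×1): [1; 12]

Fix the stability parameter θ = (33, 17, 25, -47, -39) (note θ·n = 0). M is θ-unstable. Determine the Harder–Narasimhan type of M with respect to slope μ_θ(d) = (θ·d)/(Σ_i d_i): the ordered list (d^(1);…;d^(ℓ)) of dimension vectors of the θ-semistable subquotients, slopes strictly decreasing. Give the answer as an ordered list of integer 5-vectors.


Via rank(M_{q-1}∘⋯∘M_p): M ≅ I[1,5], I[3,3]^2, I[5,5].
μ_θ-semistable layers: μ^(1)=25; μ^(2)=-11/5; μ^(3)=-39

((0, 0, 2, 0, 0); (1, 1, 1, 1, 1); (0, 0, 0, 0, 1))


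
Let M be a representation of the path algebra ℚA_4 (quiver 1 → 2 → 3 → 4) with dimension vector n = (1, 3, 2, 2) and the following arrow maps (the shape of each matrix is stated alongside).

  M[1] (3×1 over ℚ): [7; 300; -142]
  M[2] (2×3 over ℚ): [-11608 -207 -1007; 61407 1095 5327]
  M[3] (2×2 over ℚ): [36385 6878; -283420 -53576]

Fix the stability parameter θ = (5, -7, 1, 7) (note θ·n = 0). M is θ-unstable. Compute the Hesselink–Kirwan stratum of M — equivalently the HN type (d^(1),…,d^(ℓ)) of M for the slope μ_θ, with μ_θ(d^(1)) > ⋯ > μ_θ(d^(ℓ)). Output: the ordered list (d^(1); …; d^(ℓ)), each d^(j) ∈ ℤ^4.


Barcode: M ≅ I[1,3], I[2,2], I[2,4], I[4,4]. HN layers by μ_θ (4 steps, strictly decreasing):
  μ^(1)=7; μ^(2)=1; μ^(3)=-1; μ^(4)=-7

((0, 0, 0, 2); (0, 0, 2, 0); (1, 1, 0, 0); (0, 2, 0, 0))


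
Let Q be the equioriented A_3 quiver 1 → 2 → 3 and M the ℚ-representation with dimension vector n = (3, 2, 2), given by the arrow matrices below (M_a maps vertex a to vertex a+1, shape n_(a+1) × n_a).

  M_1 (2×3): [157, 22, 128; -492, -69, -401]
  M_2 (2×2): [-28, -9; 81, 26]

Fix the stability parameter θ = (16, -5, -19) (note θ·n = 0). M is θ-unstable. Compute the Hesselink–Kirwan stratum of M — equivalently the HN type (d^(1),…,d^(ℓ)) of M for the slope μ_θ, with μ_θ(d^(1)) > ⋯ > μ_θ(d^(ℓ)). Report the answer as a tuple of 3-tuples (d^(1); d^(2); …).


Barcode: M ≅ I[1,1], I[1,3]^2. HN layers by μ_θ (2 steps, strictly decreasing):
  μ^(1)=16; μ^(2)=-8/3

((1, 0, 0); (2, 2, 2))


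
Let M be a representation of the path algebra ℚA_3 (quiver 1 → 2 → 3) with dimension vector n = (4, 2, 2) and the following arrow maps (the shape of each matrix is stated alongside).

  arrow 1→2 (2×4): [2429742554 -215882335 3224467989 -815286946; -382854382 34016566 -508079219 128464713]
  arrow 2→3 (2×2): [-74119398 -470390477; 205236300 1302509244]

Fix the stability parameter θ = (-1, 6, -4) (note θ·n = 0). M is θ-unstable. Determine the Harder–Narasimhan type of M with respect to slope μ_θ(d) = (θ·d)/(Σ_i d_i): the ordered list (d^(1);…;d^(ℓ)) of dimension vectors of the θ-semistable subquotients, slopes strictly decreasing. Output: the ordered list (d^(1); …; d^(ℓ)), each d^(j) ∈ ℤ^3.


Interval decomposition of M: I[1,1]^2, I[1,3]^2.
HN type (ℓ=2): μ^(1)=1; μ^(2)=-1

((0, 2, 2); (4, 0, 0))


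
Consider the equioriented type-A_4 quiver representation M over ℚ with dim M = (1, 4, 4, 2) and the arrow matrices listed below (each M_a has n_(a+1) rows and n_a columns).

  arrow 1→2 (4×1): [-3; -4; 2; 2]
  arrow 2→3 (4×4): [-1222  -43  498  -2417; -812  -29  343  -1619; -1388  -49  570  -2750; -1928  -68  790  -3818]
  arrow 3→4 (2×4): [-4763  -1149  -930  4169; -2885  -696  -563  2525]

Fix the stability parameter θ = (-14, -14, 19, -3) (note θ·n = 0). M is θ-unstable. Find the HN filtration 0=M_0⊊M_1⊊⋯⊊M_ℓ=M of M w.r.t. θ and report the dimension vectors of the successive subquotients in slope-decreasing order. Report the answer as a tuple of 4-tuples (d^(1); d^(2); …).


Barcode: M ≅ I[1,2], I[2,3], I[2,4]^2, I[3,3]. HN layers by μ_θ (3 steps, strictly decreasing):
  μ^(1)=19; μ^(2)=8; μ^(3)=-14

((0, 0, 2, 0); (0, 0, 2, 2); (1, 4, 0, 0))


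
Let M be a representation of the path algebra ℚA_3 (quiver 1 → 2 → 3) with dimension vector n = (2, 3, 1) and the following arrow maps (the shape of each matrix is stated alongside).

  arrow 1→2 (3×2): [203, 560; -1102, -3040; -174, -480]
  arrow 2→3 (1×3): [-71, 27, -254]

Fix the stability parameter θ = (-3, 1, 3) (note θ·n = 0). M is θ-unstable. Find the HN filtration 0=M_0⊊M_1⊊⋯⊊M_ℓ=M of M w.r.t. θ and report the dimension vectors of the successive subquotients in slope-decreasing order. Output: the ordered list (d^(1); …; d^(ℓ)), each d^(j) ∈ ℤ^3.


Barcode: M ≅ I[1,1], I[1,3], I[2,2]^2. HN layers by μ_θ (3 steps, strictly decreasing):
  μ^(1)=3; μ^(2)=1; μ^(3)=-3

((0, 0, 1); (0, 3, 0); (2, 0, 0))


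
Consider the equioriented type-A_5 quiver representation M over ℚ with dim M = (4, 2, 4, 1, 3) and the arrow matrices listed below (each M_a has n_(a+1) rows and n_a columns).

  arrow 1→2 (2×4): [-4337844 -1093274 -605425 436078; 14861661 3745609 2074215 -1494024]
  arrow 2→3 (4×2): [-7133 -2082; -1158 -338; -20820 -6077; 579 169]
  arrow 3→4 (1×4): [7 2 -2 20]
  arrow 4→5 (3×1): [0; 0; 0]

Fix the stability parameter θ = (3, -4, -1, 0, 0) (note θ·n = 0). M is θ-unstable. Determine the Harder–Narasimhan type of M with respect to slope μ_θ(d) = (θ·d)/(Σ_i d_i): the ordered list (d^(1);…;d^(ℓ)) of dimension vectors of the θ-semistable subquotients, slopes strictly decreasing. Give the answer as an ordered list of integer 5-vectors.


Via rank(M_{q-1}∘⋯∘M_p): M ≅ I[1,1]^2, I[1,3], I[1,4], I[3,3]^2, I[5,5]^3.
μ_θ-semistable layers: μ^(1)=3; μ^(2)=0; μ^(3)=-2/3; μ^(4)=-1

((2, 0, 0, 0, 0); (0, 0, 0, 1, 3); (2, 2, 2, 0, 0); (0, 0, 2, 0, 0))


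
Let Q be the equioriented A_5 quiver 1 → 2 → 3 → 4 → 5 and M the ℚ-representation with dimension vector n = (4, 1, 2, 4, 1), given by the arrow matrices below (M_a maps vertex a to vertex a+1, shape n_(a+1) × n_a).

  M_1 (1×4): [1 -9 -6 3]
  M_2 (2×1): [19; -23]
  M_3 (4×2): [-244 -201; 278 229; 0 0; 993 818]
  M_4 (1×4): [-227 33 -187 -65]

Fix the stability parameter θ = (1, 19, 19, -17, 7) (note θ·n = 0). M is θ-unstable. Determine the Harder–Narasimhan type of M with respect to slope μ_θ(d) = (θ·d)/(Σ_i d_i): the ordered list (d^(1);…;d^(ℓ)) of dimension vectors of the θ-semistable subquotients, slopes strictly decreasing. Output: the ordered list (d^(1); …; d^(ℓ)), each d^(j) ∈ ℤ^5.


Via rank(M_{q-1}∘⋯∘M_p): M ≅ I[1,1]^3, I[1,5], I[3,4], I[4,4]^2.
μ_θ-semistable layers: μ^(1)=7; μ^(2)=1; μ^(3)=-17

((0, 1, 1, 1, 1); (4, 0, 1, 1, 0); (0, 0, 0, 2, 0))


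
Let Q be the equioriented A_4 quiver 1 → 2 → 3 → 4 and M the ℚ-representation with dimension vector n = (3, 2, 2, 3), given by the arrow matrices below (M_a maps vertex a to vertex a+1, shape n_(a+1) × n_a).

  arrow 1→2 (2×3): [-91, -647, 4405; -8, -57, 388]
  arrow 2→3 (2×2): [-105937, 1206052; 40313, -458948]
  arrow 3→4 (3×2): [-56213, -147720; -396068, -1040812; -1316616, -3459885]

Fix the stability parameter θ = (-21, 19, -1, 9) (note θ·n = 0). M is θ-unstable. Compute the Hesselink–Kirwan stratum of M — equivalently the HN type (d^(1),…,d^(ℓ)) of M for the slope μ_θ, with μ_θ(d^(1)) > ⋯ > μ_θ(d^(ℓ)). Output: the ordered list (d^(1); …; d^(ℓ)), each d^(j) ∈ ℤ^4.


Via rank(M_{q-1}∘⋯∘M_p): M ≅ I[1,1], I[1,2], I[1,4], I[3,4], I[4,4].
μ_θ-semistable layers: μ^(1)=19; μ^(2)=9; μ^(3)=-1; μ^(4)=-21

((0, 1, 0, 0); (0, 1, 1, 3); (0, 0, 1, 0); (3, 0, 0, 0))


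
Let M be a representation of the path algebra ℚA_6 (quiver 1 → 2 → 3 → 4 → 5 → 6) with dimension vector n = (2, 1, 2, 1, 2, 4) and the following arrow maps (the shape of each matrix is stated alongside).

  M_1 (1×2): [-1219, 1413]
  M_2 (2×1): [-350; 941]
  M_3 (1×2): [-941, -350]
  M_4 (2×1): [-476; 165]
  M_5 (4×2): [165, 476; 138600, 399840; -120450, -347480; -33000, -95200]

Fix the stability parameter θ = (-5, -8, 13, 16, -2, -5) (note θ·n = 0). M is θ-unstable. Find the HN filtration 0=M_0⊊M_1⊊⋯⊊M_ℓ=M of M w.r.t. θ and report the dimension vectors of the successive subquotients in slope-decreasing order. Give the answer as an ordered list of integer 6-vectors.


Interval decomposition of M: I[1,1], I[1,3], I[3,5], I[5,6], I[6,6]^3.
HN type (ℓ=5): μ^(1)=13; μ^(2)=9; μ^(3)=-7/2; μ^(4)=-5; μ^(5)=-13/2

((0, 0, 1, 0, 0, 0); (0, 0, 1, 1, 1, 0); (0, 0, 0, 0, 1, 1); (1, 0, 0, 0, 0, 3); (1, 1, 0, 0, 0, 0))


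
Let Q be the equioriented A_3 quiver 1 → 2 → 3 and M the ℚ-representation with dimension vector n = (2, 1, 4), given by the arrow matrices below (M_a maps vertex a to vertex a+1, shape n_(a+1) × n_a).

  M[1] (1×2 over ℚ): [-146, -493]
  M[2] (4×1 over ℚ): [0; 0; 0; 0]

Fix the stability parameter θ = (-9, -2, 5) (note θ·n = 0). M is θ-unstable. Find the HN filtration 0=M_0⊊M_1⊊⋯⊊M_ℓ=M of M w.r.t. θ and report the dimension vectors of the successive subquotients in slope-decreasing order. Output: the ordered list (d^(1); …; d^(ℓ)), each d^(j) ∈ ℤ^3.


Barcode: M ≅ I[1,1], I[1,2], I[3,3]^4. HN layers by μ_θ (3 steps, strictly decreasing):
  μ^(1)=5; μ^(2)=-2; μ^(3)=-9

((0, 0, 4); (0, 1, 0); (2, 0, 0))


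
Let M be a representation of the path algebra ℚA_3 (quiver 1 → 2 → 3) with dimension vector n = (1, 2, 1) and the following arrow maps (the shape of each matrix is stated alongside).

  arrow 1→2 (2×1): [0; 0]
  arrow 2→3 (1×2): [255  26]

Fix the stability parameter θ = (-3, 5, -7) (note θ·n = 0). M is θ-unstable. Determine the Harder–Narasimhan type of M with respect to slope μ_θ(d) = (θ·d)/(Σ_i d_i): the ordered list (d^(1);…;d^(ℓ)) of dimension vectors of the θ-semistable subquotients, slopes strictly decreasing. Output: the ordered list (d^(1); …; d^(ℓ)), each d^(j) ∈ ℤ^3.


Barcode: M ≅ I[1,1], I[2,2], I[2,3]. HN layers by μ_θ (3 steps, strictly decreasing):
  μ^(1)=5; μ^(2)=-1; μ^(3)=-3

((0, 1, 0); (0, 1, 1); (1, 0, 0))


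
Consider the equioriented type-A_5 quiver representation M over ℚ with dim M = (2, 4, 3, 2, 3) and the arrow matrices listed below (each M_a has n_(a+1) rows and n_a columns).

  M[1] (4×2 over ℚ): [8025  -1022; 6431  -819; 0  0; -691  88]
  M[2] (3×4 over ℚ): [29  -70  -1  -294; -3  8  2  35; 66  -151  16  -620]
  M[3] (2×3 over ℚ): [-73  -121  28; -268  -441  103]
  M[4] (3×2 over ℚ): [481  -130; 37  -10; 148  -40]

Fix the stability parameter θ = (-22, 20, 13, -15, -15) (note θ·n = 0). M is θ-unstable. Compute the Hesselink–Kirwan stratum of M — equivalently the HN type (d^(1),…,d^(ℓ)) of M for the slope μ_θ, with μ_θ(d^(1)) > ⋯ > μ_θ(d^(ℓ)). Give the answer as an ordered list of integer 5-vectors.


Interval decomposition of M: I[1,4], I[1,5], I[2,2], I[2,3], I[5,5]^2.
HN type (ℓ=6): μ^(1)=20; μ^(2)=33/2; μ^(3)=6; μ^(4)=3/4; μ^(5)=-15; μ^(6)=-22

((0, 1, 0, 0, 0); (0, 1, 1, 0, 0); (0, 1, 1, 1, 0); (0, 1, 1, 1, 1); (0, 0, 0, 0, 2); (2, 0, 0, 0, 0))


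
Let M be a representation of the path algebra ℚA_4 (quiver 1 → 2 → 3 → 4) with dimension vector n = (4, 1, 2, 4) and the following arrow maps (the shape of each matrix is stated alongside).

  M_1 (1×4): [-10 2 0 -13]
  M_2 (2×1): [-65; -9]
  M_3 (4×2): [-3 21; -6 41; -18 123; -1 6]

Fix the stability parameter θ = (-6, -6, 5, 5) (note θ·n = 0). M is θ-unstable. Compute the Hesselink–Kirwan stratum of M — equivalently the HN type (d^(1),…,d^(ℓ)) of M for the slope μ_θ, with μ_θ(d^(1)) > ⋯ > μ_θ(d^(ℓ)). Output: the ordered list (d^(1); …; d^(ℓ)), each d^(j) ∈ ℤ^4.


Barcode: M ≅ I[1,1]^3, I[1,4], I[3,4], I[4,4]^2. HN layers by μ_θ (2 steps, strictly decreasing):
  μ^(1)=5; μ^(2)=-6

((0, 0, 2, 4); (4, 1, 0, 0))


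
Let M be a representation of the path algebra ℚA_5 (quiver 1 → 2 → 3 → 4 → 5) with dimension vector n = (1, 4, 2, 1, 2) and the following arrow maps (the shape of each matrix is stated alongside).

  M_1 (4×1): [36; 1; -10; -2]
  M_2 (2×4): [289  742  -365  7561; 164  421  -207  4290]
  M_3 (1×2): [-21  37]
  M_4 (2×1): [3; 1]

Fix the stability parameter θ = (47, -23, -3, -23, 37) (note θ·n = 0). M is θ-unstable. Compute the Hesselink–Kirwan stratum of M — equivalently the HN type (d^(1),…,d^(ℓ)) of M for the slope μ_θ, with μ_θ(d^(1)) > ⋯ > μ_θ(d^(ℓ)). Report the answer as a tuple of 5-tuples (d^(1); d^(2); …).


Via rank(M_{q-1}∘⋯∘M_p): M ≅ I[1,5], I[2,2]^2, I[2,3], I[5,5].
μ_θ-semistable layers: μ^(1)=37; μ^(2)=-1/2; μ^(3)=-3; μ^(4)=-23

((0, 0, 0, 0, 2); (1, 1, 1, 1, 0); (0, 0, 1, 0, 0); (0, 3, 0, 0, 0))


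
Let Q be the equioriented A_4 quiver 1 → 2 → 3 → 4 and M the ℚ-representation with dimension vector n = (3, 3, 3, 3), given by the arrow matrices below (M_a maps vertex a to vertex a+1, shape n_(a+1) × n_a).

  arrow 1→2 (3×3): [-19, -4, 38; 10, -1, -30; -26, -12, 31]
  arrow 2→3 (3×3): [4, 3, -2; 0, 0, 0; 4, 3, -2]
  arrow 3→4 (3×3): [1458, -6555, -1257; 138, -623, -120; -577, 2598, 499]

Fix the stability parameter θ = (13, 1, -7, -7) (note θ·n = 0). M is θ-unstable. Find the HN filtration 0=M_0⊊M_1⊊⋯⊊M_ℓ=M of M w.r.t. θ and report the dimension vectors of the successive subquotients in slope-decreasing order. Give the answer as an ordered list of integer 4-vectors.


Barcode: M ≅ I[1,2]^2, I[1,4], I[3,4]^2. HN layers by μ_θ (3 steps, strictly decreasing):
  μ^(1)=7; μ^(2)=0; μ^(3)=-7

((2, 2, 0, 0); (1, 1, 1, 1); (0, 0, 2, 2))


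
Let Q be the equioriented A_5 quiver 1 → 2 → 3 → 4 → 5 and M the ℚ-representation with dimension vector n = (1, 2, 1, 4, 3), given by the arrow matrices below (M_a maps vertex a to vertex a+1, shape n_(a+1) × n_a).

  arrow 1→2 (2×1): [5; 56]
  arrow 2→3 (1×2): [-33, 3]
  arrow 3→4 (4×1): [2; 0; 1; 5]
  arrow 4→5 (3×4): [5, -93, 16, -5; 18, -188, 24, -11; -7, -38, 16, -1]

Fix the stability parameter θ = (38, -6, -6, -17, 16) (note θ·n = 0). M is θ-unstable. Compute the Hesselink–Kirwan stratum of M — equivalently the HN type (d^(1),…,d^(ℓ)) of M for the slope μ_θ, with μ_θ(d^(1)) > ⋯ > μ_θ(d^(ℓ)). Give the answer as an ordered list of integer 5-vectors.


Via rank(M_{q-1}∘⋯∘M_p): M ≅ I[1,5], I[2,2], I[4,4], I[4,5]^2.
μ_θ-semistable layers: μ^(1)=16; μ^(2)=9/4; μ^(3)=-6; μ^(4)=-17

((0, 0, 0, 0, 3); (1, 1, 1, 1, 0); (0, 1, 0, 0, 0); (0, 0, 0, 3, 0))


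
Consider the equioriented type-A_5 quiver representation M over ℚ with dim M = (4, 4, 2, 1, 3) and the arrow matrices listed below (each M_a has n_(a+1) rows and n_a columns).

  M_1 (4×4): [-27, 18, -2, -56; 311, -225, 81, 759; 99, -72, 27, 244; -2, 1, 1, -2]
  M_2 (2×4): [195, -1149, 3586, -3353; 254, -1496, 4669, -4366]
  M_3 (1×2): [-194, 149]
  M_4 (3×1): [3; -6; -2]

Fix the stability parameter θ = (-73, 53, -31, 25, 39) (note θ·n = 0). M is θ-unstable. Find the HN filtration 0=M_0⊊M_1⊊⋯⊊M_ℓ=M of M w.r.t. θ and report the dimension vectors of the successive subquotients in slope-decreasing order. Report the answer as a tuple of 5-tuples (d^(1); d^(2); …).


Interval decomposition of M: I[1,2]^2, I[1,3], I[1,5], I[5,5]^2.
HN type (ℓ=5): μ^(1)=53; μ^(2)=39; μ^(3)=25; μ^(4)=11; μ^(5)=-73

((0, 2, 0, 0, 0); (0, 0, 0, 0, 3); (0, 0, 0, 1, 0); (0, 2, 2, 0, 0); (4, 0, 0, 0, 0))


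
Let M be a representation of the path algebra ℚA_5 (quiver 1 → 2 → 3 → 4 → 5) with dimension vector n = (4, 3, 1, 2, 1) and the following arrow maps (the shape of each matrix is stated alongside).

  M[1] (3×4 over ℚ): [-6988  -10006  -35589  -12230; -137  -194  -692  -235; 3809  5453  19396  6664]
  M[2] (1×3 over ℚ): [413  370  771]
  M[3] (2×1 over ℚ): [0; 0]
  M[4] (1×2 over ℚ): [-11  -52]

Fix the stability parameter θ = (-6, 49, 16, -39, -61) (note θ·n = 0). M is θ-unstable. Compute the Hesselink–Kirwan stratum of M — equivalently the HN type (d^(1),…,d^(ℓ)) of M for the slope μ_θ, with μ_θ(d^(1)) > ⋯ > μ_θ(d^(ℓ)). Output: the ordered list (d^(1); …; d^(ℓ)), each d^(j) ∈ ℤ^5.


Via rank(M_{q-1}∘⋯∘M_p): M ≅ I[1,1], I[1,2]^2, I[1,3], I[4,4], I[4,5].
μ_θ-semistable layers: μ^(1)=49; μ^(2)=65/2; μ^(3)=-6; μ^(4)=-39; μ^(5)=-50

((0, 2, 0, 0, 0); (0, 1, 1, 0, 0); (4, 0, 0, 0, 0); (0, 0, 0, 1, 0); (0, 0, 0, 1, 1))


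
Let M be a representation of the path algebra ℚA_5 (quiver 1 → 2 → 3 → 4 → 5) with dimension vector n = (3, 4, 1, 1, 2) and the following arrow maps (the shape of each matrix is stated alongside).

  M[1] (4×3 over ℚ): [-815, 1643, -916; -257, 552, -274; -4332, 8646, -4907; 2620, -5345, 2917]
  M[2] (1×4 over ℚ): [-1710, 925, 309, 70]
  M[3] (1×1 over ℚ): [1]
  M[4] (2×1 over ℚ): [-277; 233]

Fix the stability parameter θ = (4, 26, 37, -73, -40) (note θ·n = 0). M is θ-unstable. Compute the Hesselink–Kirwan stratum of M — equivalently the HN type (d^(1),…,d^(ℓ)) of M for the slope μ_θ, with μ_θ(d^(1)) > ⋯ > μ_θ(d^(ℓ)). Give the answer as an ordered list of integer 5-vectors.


Via rank(M_{q-1}∘⋯∘M_p): M ≅ I[1,2]^2, I[1,5], I[2,2], I[5,5].
μ_θ-semistable layers: μ^(1)=26; μ^(2)=4; μ^(3)=-46/5; μ^(4)=-40

((0, 3, 0, 0, 0); (2, 0, 0, 0, 0); (1, 1, 1, 1, 1); (0, 0, 0, 0, 1))


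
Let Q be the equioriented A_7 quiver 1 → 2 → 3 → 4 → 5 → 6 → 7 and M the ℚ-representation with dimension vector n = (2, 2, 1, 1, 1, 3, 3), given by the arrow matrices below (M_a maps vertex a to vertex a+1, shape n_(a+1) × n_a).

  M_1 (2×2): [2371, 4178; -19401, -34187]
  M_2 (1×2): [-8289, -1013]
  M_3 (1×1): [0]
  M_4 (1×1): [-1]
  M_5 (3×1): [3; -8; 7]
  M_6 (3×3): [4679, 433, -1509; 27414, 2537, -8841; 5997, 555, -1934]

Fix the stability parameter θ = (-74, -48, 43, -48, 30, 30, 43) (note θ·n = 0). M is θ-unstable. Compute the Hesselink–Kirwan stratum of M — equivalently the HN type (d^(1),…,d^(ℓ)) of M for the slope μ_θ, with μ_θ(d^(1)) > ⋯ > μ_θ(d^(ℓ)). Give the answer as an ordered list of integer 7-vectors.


Barcode: M ≅ I[1,2], I[1,3], I[4,7], I[6,7]^2. HN layers by μ_θ (4 steps, strictly decreasing):
  μ^(1)=43; μ^(2)=30; μ^(3)=-48; μ^(4)=-74

((0, 0, 1, 0, 0, 0, 3); (0, 0, 0, 0, 1, 3, 0); (0, 2, 0, 1, 0, 0, 0); (2, 0, 0, 0, 0, 0, 0))


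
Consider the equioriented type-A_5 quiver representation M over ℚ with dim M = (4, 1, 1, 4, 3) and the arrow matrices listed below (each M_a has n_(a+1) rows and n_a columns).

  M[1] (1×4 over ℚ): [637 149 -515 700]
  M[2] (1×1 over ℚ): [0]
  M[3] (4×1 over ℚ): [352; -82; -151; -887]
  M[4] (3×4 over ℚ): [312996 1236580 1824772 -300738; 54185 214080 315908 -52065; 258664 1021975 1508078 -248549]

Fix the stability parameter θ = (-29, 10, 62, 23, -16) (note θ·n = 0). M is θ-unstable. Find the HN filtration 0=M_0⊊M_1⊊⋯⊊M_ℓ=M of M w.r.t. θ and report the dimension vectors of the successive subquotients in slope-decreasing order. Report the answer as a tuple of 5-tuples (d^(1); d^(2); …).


Interval decomposition of M: I[1,1]^3, I[1,2], I[3,5], I[4,4], I[4,5]^2.
HN type (ℓ=4): μ^(1)=23; μ^(2)=10; μ^(3)=7/2; μ^(4)=-29

((0, 0, 1, 2, 1); (0, 1, 0, 0, 0); (0, 0, 0, 2, 2); (4, 0, 0, 0, 0))


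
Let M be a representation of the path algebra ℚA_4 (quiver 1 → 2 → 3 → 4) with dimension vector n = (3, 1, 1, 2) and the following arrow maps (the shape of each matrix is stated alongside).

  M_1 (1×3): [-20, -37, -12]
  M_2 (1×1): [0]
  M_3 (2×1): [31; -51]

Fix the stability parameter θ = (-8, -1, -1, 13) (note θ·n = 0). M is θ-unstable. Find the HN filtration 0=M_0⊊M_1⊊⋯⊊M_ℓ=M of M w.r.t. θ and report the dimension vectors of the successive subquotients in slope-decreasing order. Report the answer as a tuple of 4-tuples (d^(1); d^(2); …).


Barcode: M ≅ I[1,1]^2, I[1,2], I[3,4], I[4,4]. HN layers by μ_θ (3 steps, strictly decreasing):
  μ^(1)=13; μ^(2)=-1; μ^(3)=-8

((0, 0, 0, 2); (0, 1, 1, 0); (3, 0, 0, 0))
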